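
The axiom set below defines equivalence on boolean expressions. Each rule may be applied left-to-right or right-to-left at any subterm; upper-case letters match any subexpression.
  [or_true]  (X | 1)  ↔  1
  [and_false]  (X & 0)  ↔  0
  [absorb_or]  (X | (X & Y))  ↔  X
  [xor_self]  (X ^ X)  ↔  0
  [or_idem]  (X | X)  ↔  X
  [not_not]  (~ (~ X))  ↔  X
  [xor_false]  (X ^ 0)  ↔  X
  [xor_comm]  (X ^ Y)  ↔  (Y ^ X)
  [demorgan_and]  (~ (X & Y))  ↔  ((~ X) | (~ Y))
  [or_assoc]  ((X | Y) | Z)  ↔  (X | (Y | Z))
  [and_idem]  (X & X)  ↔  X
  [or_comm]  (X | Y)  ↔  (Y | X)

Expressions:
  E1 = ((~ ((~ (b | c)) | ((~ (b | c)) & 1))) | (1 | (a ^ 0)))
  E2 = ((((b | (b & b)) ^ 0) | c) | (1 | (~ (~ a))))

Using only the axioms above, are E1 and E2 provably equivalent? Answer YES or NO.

(1) ((~ (b | c)) | ((~ (b | c)) & 1))  =[absorb_or →]=  (~ (b | c))    ⊢ ((~ (~ (b | c))) | (1 | (a ^ 0)))
(2) (~ (~ (b | c)))  =[not_not →]=  (b | c)    ⊢ ((b | c) | (1 | (a ^ 0)))
(3) (a ^ 0)  =[xor_false →]=  a    ⊢ ((b | c) | (1 | a))
(4) b  =[absorb_or ←]=  (b | (b & b))    ⊢ (((b | (b & b)) | c) | (1 | a))
(5) a  =[not_not ←]=  (~ (~ a))    ⊢ (((b | (b & b)) | c) | (1 | (~ (~ a))))
(6) (b | (b & b))  =[xor_false ←]=  ((b | (b & b)) ^ 0)    ⊢ E2

YES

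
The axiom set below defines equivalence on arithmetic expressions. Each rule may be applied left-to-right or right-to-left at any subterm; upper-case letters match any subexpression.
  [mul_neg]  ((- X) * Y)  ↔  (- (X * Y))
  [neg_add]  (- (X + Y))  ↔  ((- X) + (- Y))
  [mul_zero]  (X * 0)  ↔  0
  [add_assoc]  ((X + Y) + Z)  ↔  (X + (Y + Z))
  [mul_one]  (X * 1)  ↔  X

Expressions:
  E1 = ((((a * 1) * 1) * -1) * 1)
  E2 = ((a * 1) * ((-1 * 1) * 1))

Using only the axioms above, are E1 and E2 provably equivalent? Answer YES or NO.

(1) ((a * 1) * 1)  =[mul_one →]=  (a * 1)    ⊢ (((a * 1) * -1) * 1)
(2) (((a * 1) * -1) * 1)  =[mul_one →]=  ((a * 1) * -1)
(3) -1  =[mul_one ←]=  (-1 * 1)    ⊢ ((a * 1) * (-1 * 1))
(4) (-1 * 1)  =[mul_one ←]=  ((-1 * 1) * 1)    ⊢ E2

YES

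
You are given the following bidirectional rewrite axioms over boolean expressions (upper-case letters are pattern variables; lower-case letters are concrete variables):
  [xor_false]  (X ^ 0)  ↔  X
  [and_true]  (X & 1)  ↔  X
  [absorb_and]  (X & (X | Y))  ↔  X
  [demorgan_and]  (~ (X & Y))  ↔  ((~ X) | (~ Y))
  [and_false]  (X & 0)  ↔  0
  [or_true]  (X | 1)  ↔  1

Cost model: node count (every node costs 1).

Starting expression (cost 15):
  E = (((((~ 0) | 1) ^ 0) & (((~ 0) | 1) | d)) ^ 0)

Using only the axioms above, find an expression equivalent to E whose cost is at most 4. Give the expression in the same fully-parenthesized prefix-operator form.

((~ 0) | 1)   [cost 4]

step 1: xor_false (→) rewrites (((~ 0) | 1) ^ 0) into ((~ 0) | 1), now ((((~ 0) | 1) & (((~ 0) | 1) | d)) ^ 0)
step 2: xor_false (→) rewrites ((((~ 0) | 1) & (((~ 0) | 1) | d)) ^ 0) into (((~ 0) | 1) & (((~ 0) | 1) | d))
step 3: absorb_and (→) rewrites (((~ 0) | 1) & (((~ 0) | 1) | d)) into ((~ 0) | 1), reaching cost 4 (bound 4)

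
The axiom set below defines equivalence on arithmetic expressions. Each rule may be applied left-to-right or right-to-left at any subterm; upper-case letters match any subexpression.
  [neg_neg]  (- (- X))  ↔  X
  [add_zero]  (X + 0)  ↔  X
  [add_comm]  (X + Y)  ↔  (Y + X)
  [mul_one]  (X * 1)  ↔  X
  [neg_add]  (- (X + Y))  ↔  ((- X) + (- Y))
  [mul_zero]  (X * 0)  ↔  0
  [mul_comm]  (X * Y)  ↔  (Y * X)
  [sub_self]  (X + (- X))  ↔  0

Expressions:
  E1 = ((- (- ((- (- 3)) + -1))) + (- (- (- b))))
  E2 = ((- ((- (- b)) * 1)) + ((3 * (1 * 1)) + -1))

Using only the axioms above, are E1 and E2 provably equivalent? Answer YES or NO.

1. [neg_neg →] (- (- ((- (- 3)) + -1)))  →  ((- (- 3)) + -1);  E1 = (((- (- 3)) + -1) + (- (- (- b))))
2. [neg_neg →] (- (- 3))  →  3;  E1 = ((3 + -1) + (- (- (- b))))
3. [neg_neg →] (- (- (- b)))  →  (- b);  E1 = ((3 + -1) + (- b))
4. [add_comm →] ((3 + -1) + (- b))  →  ((- b) + (3 + -1))
5. [mul_one ←] 3  →  (3 * 1);  E1 = ((- b) + ((3 * 1) + -1))
6. [mul_one ←] b  →  (b * 1);  E1 = ((- (b * 1)) + ((3 * 1) + -1))
7. [mul_one ←] 1  →  (1 * 1);  E1 = ((- (b * 1)) + ((3 * (1 * 1)) + -1))
8. [neg_neg ←] b  →  (- (- b));  this is E2

YES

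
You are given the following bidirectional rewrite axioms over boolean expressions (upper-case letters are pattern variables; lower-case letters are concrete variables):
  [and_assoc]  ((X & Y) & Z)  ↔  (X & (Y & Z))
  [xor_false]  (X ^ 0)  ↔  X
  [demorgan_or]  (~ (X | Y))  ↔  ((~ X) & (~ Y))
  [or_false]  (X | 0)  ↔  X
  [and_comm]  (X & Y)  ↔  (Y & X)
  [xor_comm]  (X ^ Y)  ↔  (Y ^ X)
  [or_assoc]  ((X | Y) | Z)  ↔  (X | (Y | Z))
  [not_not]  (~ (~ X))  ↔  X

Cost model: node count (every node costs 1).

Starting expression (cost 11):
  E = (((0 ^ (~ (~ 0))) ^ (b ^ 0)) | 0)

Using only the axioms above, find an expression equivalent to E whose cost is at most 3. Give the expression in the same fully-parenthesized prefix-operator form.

1. [not_not →] (~ (~ 0))  →  0;  E = (((0 ^ 0) ^ (b ^ 0)) | 0)
2. [or_false →] (((0 ^ 0) ^ (b ^ 0)) | 0)  →  ((0 ^ 0) ^ (b ^ 0))
3. [xor_false →] (b ^ 0)  →  b;  E = ((0 ^ 0) ^ b)
4. [xor_false →] (0 ^ 0)  →  0;  cost 3 ≤ 3, done

(0 ^ b)   [cost 3]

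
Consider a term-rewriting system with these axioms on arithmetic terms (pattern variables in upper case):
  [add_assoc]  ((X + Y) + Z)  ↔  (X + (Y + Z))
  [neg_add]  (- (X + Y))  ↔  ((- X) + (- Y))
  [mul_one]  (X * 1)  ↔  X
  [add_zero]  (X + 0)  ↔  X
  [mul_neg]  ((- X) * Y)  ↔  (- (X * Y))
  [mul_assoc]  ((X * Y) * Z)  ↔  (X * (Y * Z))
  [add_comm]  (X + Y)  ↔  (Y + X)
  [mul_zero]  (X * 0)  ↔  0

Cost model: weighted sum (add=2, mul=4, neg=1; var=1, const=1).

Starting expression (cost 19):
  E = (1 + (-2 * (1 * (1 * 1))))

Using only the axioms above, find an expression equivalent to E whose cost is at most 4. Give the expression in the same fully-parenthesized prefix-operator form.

(1 + -2)   [cost 4]

1. [mul_one →] (1 * 1)  →  1;  E = (1 + (-2 * (1 * 1)))
2. [mul_one →] (1 * 1)  →  1;  E = (1 + (-2 * 1))
3. [mul_one →] (-2 * 1)  →  -2;  cost 4 ≤ 4, done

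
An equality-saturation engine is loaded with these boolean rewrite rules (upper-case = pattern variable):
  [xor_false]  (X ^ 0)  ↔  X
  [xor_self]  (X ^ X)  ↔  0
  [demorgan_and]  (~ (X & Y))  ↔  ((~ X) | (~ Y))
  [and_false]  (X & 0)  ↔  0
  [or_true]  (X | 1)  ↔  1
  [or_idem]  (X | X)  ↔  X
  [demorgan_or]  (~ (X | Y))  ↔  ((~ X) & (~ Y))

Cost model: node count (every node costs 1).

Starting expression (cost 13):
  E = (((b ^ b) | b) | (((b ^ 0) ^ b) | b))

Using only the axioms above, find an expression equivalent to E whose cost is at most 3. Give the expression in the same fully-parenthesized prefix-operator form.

(0 | b)   [cost 3]

(1) (b ^ 0)  =[xor_false →]=  b    ⊢ (((b ^ b) | b) | ((b ^ b) | b))
(2) (((b ^ b) | b) | ((b ^ b) | b))  =[or_idem →]=  ((b ^ b) | b)
(3) (b ^ b)  =[xor_self →]=  0    ⊢ cost 3, within 3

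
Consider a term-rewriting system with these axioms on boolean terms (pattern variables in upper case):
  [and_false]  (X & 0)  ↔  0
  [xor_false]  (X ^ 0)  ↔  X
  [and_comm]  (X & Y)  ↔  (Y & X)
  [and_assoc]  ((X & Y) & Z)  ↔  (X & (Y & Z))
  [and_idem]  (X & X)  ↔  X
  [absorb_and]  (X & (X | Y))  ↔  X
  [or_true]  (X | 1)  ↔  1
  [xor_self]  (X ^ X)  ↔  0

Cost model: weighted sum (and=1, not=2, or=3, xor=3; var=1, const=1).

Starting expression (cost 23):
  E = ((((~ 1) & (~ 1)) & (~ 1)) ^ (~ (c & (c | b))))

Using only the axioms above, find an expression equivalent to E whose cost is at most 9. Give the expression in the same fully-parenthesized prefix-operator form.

1. [absorb_and →] (c & (c | b))  →  c;  E = ((((~ 1) & (~ 1)) & (~ 1)) ^ (~ c))
2. [and_idem →] ((~ 1) & (~ 1))  →  (~ 1);  E = (((~ 1) & (~ 1)) ^ (~ c))
3. [and_idem →] ((~ 1) & (~ 1))  →  (~ 1);  cost 9 ≤ 9, done

((~ 1) ^ (~ c))   [cost 9]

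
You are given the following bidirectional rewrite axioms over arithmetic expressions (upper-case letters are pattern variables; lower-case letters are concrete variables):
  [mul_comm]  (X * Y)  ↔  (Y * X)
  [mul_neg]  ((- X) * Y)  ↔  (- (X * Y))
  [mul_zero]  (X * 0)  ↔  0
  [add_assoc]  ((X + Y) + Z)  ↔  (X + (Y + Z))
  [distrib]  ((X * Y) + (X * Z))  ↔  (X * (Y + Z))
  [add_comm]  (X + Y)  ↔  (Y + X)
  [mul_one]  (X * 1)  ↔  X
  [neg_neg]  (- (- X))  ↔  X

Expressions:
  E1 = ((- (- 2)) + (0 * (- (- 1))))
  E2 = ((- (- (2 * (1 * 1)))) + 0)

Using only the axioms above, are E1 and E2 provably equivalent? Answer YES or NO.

YES

step 1: neg_neg (→) rewrites (- (- 1)) into 1, now ((- (- 2)) + (0 * 1))
step 2: neg_neg (→) rewrites (- (- 2)) into 2, now (2 + (0 * 1))
step 3: mul_one (→) rewrites (0 * 1) into 0, now (2 + 0)
step 4: mul_one (←) rewrites 2 into (2 * 1), now ((2 * 1) + 0)
step 5: neg_neg (←) rewrites (2 * 1) into (- (- (2 * 1))), now ((- (- (2 * 1))) + 0)
step 6: mul_one (←) rewrites 1 into (1 * 1), which is E2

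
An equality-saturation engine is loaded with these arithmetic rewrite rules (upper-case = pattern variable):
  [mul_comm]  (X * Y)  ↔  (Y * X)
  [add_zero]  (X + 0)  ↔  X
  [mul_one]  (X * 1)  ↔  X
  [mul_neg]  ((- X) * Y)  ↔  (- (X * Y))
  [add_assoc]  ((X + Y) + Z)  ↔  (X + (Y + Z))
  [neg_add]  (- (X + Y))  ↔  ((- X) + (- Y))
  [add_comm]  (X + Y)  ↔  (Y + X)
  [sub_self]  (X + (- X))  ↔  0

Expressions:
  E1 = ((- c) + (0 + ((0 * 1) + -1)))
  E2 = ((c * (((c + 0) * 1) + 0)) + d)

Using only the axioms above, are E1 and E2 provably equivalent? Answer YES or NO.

The axioms are sound identities: if E1 ↔* E2 then E1 and E2 evaluate identically under any assignment.
Under c=0, d=0: E1 evaluates to -1, E2 to 0. Distinct ⇒ no rewrite sequence connects them.

NO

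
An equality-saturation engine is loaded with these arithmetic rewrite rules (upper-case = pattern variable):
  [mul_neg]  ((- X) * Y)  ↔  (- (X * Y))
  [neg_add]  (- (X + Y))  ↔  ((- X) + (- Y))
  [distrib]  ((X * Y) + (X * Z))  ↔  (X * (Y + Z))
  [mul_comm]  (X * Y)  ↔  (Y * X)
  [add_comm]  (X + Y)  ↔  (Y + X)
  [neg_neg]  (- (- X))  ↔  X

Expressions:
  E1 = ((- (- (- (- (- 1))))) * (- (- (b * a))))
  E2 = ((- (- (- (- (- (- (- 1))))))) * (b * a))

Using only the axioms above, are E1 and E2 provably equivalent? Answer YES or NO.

step 1: neg_neg (→) rewrites (- (- (b * a))) into (b * a), now ((- (- (- (- (- 1))))) * (b * a))
step 2: neg_neg (←) rewrites (- 1) into (- (- (- 1))), which is E2

YES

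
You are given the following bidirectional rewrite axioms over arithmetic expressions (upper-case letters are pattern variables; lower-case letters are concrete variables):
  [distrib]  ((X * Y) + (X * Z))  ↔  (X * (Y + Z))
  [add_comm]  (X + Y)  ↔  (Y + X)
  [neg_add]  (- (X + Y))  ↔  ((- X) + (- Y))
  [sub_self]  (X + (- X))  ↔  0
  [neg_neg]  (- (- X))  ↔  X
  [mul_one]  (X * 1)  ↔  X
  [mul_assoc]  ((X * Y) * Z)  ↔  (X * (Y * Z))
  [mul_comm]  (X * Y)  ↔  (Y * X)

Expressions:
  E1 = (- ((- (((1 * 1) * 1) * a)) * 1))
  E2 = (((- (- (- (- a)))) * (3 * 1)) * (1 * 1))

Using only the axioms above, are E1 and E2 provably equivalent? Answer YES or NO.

NO

All listed rules preserve value, hence provable equivalence implies equal values everywhere; look for a separating assignment.
a=1 gives E1 ↦ 1, E2 ↦ 3; values differ ⇒ not provably equivalent.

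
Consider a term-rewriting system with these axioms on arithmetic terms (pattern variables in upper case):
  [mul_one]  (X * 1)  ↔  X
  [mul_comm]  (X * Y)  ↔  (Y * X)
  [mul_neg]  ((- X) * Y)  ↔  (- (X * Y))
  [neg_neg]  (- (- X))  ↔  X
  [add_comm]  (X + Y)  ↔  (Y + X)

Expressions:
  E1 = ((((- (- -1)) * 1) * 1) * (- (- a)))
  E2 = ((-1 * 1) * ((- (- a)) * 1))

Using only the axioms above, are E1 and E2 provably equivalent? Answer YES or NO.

YES

1. [mul_one →] (((- (- -1)) * 1) * 1)  →  ((- (- -1)) * 1);  E1 = (((- (- -1)) * 1) * (- (- a)))
2. [mul_comm →] (((- (- -1)) * 1) * (- (- a)))  →  ((- (- a)) * ((- (- -1)) * 1))
3. [mul_one →] ((- (- -1)) * 1)  →  (- (- -1));  E1 = ((- (- a)) * (- (- -1)))
4. [mul_comm →] ((- (- a)) * (- (- -1)))  →  ((- (- -1)) * (- (- a)))
5. [neg_neg →] (- (- -1))  →  -1;  E1 = (-1 * (- (- a)))
6. [mul_one ←] -1  →  (-1 * 1);  E1 = ((-1 * 1) * (- (- a)))
7. [mul_one ←] (- (- a))  →  ((- (- a)) * 1);  this is E2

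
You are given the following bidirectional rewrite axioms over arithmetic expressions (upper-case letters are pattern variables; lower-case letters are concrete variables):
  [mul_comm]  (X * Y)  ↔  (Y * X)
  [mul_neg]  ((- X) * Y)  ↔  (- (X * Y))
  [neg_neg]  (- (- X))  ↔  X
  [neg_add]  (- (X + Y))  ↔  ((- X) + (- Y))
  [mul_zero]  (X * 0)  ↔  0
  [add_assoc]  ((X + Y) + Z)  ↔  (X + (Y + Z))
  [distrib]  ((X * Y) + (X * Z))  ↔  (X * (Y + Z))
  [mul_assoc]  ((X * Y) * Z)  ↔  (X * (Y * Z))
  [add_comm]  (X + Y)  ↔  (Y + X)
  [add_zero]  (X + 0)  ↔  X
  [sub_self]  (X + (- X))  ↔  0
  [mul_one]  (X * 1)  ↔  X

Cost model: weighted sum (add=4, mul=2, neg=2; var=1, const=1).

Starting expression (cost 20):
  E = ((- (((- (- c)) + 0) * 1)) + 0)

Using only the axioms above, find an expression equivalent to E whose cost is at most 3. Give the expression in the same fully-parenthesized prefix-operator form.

(- c)   [cost 3]

step 1: add_zero (→) rewrites ((- (((- (- c)) + 0) * 1)) + 0) into (- (((- (- c)) + 0) * 1))
step 2: add_zero (→) rewrites ((- (- c)) + 0) into (- (- c)), now (- ((- (- c)) * 1))
step 3: neg_neg (→) rewrites (- (- c)) into c, now (- (c * 1))
step 4: mul_one (→) rewrites (c * 1) into c, reaching cost 3 (bound 3)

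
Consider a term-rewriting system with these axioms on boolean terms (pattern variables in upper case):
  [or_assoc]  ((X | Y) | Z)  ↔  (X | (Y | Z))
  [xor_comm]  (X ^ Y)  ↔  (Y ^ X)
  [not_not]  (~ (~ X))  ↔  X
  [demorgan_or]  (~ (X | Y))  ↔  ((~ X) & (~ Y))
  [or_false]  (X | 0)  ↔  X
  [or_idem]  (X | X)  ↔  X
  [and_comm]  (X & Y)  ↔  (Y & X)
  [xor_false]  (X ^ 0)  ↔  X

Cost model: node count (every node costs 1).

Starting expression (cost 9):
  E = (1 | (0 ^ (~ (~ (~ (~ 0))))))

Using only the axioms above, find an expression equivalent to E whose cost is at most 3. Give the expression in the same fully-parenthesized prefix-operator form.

(1) (~ (~ (~ (~ 0))))  =[not_not →]=  (~ (~ 0))    ⊢ (1 | (0 ^ (~ (~ 0))))
(2) (~ (~ 0))  =[not_not →]=  0    ⊢ (1 | (0 ^ 0))
(3) (0 ^ 0)  =[xor_false →]=  0    ⊢ cost 3, within 3

(1 | 0)   [cost 3]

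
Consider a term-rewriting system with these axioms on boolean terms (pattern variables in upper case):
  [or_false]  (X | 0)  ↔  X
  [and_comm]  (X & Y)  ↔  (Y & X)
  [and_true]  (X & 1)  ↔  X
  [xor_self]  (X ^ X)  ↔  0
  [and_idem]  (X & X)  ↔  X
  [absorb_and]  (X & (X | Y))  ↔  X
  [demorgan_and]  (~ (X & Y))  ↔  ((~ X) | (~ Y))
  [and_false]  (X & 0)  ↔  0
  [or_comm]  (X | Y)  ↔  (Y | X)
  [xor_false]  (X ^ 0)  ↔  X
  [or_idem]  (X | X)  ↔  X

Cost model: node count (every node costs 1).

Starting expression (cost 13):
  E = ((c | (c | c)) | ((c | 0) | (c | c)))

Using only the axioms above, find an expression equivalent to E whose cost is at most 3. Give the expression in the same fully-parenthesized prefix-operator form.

step 1: or_false (→) rewrites (c | 0) into c, now ((c | (c | c)) | (c | (c | c)))
step 2: or_idem (→) rewrites ((c | (c | c)) | (c | (c | c))) into (c | (c | c))
step 3: or_idem (→) rewrites (c | c) into c, reaching cost 3 (bound 3)

(c | c)   [cost 3]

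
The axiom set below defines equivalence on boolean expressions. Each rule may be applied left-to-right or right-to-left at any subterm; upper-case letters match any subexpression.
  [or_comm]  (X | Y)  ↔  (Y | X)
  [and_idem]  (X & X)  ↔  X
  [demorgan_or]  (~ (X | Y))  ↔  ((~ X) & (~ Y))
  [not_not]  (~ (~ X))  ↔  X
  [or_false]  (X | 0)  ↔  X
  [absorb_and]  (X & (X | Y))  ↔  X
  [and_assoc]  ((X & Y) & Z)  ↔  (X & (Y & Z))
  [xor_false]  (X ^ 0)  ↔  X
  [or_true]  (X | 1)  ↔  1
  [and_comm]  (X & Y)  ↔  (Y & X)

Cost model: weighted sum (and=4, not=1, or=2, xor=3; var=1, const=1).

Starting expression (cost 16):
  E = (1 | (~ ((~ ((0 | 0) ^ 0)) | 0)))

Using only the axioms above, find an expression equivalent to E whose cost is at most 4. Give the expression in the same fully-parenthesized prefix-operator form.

(1 | 0)   [cost 4]

1. [xor_false →] ((0 | 0) ^ 0)  →  (0 | 0);  E = (1 | (~ ((~ (0 | 0)) | 0)))
2. [or_false →] ((~ (0 | 0)) | 0)  →  (~ (0 | 0));  E = (1 | (~ (~ (0 | 0))))
3. [or_false →] (0 | 0)  →  0;  E = (1 | (~ (~ 0)))
4. [not_not →] (~ (~ 0))  →  0;  cost 4 ≤ 4, done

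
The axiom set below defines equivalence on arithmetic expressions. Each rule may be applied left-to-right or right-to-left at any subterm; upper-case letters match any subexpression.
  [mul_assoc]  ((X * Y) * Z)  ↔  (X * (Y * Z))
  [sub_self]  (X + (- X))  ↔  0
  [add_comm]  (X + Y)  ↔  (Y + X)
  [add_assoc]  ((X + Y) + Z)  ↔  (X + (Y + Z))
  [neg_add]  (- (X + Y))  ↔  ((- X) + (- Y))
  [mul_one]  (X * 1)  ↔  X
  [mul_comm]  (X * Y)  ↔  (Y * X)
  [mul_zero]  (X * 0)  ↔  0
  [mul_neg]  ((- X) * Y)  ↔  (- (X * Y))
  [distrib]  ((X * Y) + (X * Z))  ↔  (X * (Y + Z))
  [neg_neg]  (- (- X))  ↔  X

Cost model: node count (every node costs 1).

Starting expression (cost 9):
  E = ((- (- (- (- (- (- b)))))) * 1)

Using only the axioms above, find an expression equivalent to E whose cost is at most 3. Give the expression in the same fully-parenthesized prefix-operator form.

step 1: neg_neg (→) rewrites (- (- b)) into b, now ((- (- (- (- b)))) * 1)
step 2: mul_one (→) rewrites ((- (- (- (- b)))) * 1) into (- (- (- (- b))))
step 3: neg_neg (→) rewrites (- (- (- (- b)))) into (- (- b)), reaching cost 3 (bound 3)

(- (- b))   [cost 3]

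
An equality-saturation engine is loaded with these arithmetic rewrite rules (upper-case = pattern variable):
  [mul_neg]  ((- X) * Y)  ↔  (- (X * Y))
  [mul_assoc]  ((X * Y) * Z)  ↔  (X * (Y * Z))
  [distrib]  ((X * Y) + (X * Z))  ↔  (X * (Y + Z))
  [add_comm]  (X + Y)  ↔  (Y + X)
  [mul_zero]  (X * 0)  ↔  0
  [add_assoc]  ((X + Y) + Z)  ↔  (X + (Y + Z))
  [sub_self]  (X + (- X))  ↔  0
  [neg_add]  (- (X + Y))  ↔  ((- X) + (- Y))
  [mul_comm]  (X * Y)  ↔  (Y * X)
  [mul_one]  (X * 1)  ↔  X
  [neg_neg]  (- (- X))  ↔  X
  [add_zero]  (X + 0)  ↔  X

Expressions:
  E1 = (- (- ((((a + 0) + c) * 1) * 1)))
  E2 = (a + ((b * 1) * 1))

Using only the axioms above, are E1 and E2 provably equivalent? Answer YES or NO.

NO

Every axiom is a valid identity, so a rewrite proof would force E1 and E2 to agree under every assignment.
At a=0, b=0, c=1: E1 = 1 but E2 = 0; they differ, so no derivation exists.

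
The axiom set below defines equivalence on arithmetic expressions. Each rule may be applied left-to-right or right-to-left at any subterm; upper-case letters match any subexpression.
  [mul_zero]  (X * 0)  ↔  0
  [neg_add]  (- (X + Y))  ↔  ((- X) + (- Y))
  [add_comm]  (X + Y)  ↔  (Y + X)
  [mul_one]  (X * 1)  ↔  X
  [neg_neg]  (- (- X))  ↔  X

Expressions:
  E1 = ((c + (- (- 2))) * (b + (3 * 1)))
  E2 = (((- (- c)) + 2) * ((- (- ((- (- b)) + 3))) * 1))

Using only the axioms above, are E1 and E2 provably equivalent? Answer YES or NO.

1. [add_comm →] (b + (3 * 1))  →  ((3 * 1) + b);  E1 = ((c + (- (- 2))) * ((3 * 1) + b))
2. [neg_neg →] (- (- 2))  →  2;  E1 = ((c + 2) * ((3 * 1) + b))
3. [mul_one →] (3 * 1)  →  3;  E1 = ((c + 2) * (3 + b))
4. [neg_neg ←] (3 + b)  →  (- (- (3 + b)));  E1 = ((c + 2) * (- (- (3 + b))))
5. [mul_one ←] (- (- (3 + b)))  →  ((- (- (3 + b))) * 1);  E1 = ((c + 2) * ((- (- (3 + b))) * 1))
6. [add_comm →] (3 + b)  →  (b + 3);  E1 = ((c + 2) * ((- (- (b + 3))) * 1))
7. [neg_neg ←] c  →  (- (- c));  E1 = (((- (- c)) + 2) * ((- (- (b + 3))) * 1))
8. [neg_neg ←] b  →  (- (- b));  this is E2

YES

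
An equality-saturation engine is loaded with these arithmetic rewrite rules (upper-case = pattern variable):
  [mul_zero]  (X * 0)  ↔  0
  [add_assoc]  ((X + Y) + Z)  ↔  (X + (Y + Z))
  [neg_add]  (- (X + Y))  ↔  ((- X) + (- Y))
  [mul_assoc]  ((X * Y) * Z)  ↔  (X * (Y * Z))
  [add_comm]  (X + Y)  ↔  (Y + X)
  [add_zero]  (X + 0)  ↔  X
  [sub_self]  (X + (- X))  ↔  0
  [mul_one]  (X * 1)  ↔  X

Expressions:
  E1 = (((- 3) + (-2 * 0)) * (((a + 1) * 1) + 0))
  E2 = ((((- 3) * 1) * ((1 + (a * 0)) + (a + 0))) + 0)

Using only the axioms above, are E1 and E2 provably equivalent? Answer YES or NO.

YES

step 1: add_zero (→) rewrites (((a + 1) * 1) + 0) into ((a + 1) * 1), now (((- 3) + (-2 * 0)) * ((a + 1) * 1))
step 2: add_comm (→) rewrites (a + 1) into (1 + a), now (((- 3) + (-2 * 0)) * ((1 + a) * 1))
step 3: mul_one (→) rewrites ((1 + a) * 1) into (1 + a), now (((- 3) + (-2 * 0)) * (1 + a))
step 4: mul_zero (→) rewrites (-2 * 0) into 0, now (((- 3) + 0) * (1 + a))
step 5: add_zero (→) rewrites ((- 3) + 0) into (- 3), now ((- 3) * (1 + a))
step 6: add_zero (←) rewrites a into (a + 0), now ((- 3) * (1 + (a + 0)))
step 7: mul_one (←) rewrites (- 3) into ((- 3) * 1), now (((- 3) * 1) * (1 + (a + 0)))
step 8: add_zero (←) rewrites 1 into (1 + 0), now (((- 3) * 1) * ((1 + 0) + (a + 0)))
step 9: mul_zero (←) rewrites 0 into (a * 0), now (((- 3) * 1) * ((1 + (a * 0)) + (a + 0)))
step 10: add_zero (←) rewrites (((- 3) * 1) * ((1 + (a * 0)) + (a + 0))) into ((((- 3) * 1) * ((1 + (a * 0)) + (a + 0))) + 0), which is E2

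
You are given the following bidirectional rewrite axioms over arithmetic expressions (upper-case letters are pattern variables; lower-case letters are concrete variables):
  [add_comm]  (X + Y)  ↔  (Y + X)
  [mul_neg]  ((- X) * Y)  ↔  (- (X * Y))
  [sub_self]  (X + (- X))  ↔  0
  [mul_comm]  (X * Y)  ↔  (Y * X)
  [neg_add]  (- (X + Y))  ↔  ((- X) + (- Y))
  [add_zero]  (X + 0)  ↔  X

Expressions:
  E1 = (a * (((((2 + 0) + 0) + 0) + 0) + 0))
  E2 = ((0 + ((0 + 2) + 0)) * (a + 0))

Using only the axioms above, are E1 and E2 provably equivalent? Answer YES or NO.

YES

(1) (((2 + 0) + 0) + 0)  =[add_zero →]=  ((2 + 0) + 0)    ⊢ (a * ((((2 + 0) + 0) + 0) + 0))
(2) (a * ((((2 + 0) + 0) + 0) + 0))  =[mul_comm →]=  (((((2 + 0) + 0) + 0) + 0) * a)
(3) ((2 + 0) + 0)  =[add_zero →]=  (2 + 0)    ⊢ ((((2 + 0) + 0) + 0) * a)
(4) ((2 + 0) + 0)  =[add_zero →]=  (2 + 0)    ⊢ (((2 + 0) + 0) * a)
(5) (2 + 0)  =[add_comm →]=  (0 + 2)    ⊢ (((0 + 2) + 0) * a)
(6) ((0 + 2) + 0)  =[add_comm →]=  (0 + (0 + 2))    ⊢ ((0 + (0 + 2)) * a)
(7) a  =[add_zero ←]=  (a + 0)    ⊢ ((0 + (0 + 2)) * (a + 0))
(8) (0 + 2)  =[add_zero ←]=  ((0 + 2) + 0)    ⊢ E2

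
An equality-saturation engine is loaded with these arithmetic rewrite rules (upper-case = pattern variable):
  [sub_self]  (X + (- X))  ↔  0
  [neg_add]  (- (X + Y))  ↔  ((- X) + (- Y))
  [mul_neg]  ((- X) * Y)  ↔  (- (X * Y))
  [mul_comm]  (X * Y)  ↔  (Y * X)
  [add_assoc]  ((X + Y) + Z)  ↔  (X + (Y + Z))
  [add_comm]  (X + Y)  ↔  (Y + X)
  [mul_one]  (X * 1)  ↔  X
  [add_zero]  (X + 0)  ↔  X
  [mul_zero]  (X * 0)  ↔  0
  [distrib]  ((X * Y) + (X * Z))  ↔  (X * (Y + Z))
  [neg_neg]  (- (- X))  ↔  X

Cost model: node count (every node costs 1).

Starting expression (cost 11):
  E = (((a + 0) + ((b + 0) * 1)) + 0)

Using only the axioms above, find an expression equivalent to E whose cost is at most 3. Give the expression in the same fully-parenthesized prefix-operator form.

1. [add_zero →] (((a + 0) + ((b + 0) * 1)) + 0)  →  ((a + 0) + ((b + 0) * 1))
2. [mul_one →] ((b + 0) * 1)  →  (b + 0);  E = ((a + 0) + (b + 0))
3. [add_zero →] (a + 0)  →  a;  E = (a + (b + 0))
4. [add_zero →] (b + 0)  →  b;  cost 3 ≤ 3, done

(a + b)   [cost 3]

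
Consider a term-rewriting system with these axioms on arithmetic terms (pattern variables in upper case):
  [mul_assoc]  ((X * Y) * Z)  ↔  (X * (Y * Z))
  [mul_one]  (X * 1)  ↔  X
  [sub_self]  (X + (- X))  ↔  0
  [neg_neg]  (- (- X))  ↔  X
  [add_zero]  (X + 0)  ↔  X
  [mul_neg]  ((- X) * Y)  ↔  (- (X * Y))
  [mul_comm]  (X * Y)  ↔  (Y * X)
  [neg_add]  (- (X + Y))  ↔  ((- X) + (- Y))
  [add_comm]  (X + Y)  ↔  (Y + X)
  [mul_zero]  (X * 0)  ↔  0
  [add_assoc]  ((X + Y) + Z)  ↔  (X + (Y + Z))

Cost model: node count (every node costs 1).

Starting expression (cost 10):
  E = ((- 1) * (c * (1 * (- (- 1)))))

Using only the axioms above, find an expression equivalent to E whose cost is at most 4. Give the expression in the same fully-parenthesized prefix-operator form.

step 1: neg_neg (→) rewrites (- (- 1)) into 1, now ((- 1) * (c * (1 * 1)))
step 2: mul_one (→) rewrites (1 * 1) into 1, now ((- 1) * (c * 1))
step 3: mul_one (→) rewrites (c * 1) into c, reaching cost 4 (bound 4)

((- 1) * c)   [cost 4]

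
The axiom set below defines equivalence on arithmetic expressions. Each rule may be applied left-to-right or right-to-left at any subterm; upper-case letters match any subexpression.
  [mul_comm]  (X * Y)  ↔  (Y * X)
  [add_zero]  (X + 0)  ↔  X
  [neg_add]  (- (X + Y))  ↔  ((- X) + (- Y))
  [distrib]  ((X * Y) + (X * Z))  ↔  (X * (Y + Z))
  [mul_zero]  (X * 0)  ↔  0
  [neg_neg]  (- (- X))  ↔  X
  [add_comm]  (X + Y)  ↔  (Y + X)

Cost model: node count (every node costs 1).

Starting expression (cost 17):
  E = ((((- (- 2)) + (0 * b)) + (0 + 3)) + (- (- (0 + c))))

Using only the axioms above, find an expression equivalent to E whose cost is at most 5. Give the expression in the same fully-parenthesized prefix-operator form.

((2 + 3) + c)   [cost 5]

1. [neg_neg →] (- (- 2))  →  2;  E = (((2 + (0 * b)) + (0 + 3)) + (- (- (0 + c))))
2. [add_comm →] (0 + 3)  →  (3 + 0);  E = (((2 + (0 * b)) + (3 + 0)) + (- (- (0 + c))))
3. [neg_neg →] (- (- (0 + c)))  →  (0 + c);  E = (((2 + (0 * b)) + (3 + 0)) + (0 + c))
4. [add_comm →] (0 + c)  →  (c + 0);  E = (((2 + (0 * b)) + (3 + 0)) + (c + 0))
5. [add_zero →] (c + 0)  →  c;  E = (((2 + (0 * b)) + (3 + 0)) + c)
6. [mul_comm →] (0 * b)  →  (b * 0);  E = (((2 + (b * 0)) + (3 + 0)) + c)
7. [add_zero →] (3 + 0)  →  3;  E = (((2 + (b * 0)) + 3) + c)
8. [mul_zero →] (b * 0)  →  0;  E = (((2 + 0) + 3) + c)
9. [add_zero →] (2 + 0)  →  2;  cost 5 ≤ 5, done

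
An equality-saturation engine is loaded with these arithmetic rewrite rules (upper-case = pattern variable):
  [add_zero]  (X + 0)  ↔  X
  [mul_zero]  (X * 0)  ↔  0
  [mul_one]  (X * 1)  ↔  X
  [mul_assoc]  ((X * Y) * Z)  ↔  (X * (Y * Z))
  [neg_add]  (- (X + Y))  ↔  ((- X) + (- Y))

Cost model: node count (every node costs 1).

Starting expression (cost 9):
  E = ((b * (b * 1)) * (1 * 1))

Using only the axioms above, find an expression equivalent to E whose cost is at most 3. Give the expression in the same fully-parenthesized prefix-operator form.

(b * b)   [cost 3]

1. [mul_one →] (b * 1)  →  b;  E = ((b * b) * (1 * 1))
2. [mul_one →] (1 * 1)  →  1;  E = ((b * b) * 1)
3. [mul_one →] ((b * b) * 1)  →  (b * b);  cost 3 ≤ 3, done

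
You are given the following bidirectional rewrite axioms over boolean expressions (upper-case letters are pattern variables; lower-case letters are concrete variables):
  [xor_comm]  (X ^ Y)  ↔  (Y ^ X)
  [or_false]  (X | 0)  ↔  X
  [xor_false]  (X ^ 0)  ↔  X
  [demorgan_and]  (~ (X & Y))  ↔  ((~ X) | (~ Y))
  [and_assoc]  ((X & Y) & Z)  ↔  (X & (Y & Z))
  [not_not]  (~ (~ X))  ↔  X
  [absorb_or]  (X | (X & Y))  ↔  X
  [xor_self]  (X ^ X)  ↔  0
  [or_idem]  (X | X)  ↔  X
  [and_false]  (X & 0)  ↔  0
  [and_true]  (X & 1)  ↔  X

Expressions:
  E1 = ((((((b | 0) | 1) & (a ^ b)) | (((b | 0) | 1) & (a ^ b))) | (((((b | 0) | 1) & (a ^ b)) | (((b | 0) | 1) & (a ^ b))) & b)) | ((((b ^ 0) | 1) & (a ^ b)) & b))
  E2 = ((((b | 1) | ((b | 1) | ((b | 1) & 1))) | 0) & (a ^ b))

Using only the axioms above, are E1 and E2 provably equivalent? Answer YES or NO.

YES

(1) (((((b | 0) | 1) & (a ^ b)) | (((b | 0) | 1) & (a ^ b))) | (((((b | 0) | 1) & (a ^ b)) | (((b | 0) | 1) & (a ^ b))) & b))  =[absorb_or →]=  ((((b | 0) | 1) & (a ^ b)) | (((b | 0) | 1) & (a ^ b)))    ⊢ (((((b | 0) | 1) & (a ^ b)) | (((b | 0) | 1) & (a ^ b))) | ((((b ^ 0) | 1) & (a ^ b)) & b))
(2) ((((b | 0) | 1) & (a ^ b)) | (((b | 0) | 1) & (a ^ b)))  =[or_idem →]=  (((b | 0) | 1) & (a ^ b))    ⊢ ((((b | 0) | 1) & (a ^ b)) | ((((b ^ 0) | 1) & (a ^ b)) & b))
(3) (b ^ 0)  =[xor_false →]=  b    ⊢ ((((b | 0) | 1) & (a ^ b)) | (((b | 1) & (a ^ b)) & b))
(4) (b | 0)  =[or_false →]=  b    ⊢ (((b | 1) & (a ^ b)) | (((b | 1) & (a ^ b)) & b))
(5) (((b | 1) & (a ^ b)) | (((b | 1) & (a ^ b)) & b))  =[absorb_or →]=  ((b | 1) & (a ^ b))
(6) (b | 1)  =[or_idem ←]=  ((b | 1) | (b | 1))    ⊢ (((b | 1) | (b | 1)) & (a ^ b))
(7) (b | 1)  =[absorb_or ←]=  ((b | 1) | ((b | 1) & 1))    ⊢ (((b | 1) | ((b | 1) | ((b | 1) & 1))) & (a ^ b))
(8) ((b | 1) | ((b | 1) | ((b | 1) & 1)))  =[or_false ←]=  (((b | 1) | ((b | 1) | ((b | 1) & 1))) | 0)    ⊢ E2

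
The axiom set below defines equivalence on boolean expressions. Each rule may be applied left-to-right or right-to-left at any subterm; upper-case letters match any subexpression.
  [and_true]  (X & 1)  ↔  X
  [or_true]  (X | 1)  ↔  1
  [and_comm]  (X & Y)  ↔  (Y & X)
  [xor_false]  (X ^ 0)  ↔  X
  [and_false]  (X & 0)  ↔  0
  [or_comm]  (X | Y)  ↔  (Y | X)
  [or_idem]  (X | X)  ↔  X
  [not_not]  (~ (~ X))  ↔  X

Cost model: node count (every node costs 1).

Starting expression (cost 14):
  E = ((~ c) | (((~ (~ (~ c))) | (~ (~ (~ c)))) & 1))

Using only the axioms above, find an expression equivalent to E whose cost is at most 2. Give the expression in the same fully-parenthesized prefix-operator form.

(1) ((~ (~ (~ c))) | (~ (~ (~ c))))  =[or_idem →]=  (~ (~ (~ c)))    ⊢ ((~ c) | ((~ (~ (~ c))) & 1))
(2) ((~ (~ (~ c))) & 1)  =[and_true →]=  (~ (~ (~ c)))    ⊢ ((~ c) | (~ (~ (~ c))))
(3) (~ (~ (~ c)))  =[not_not →]=  (~ c)    ⊢ ((~ c) | (~ c))
(4) ((~ c) | (~ c))  =[or_idem →]=  (~ c)    ⊢ cost 2, within 2

(~ c)   [cost 2]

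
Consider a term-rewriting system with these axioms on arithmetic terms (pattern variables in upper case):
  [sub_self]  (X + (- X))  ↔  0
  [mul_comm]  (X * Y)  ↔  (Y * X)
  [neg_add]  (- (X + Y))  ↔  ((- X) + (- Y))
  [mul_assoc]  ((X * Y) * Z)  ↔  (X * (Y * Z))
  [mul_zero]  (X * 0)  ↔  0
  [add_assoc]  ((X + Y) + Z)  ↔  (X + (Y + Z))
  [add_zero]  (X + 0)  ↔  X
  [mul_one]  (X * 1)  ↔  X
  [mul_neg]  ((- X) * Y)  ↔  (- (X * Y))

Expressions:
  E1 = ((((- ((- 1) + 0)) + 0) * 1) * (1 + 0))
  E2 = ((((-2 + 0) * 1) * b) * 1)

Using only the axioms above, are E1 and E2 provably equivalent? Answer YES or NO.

Every axiom is a valid identity, so a rewrite proof would force E1 and E2 to agree under every assignment.
At b=0: E1 = 1 but E2 = 0; they differ, so no derivation exists.

NO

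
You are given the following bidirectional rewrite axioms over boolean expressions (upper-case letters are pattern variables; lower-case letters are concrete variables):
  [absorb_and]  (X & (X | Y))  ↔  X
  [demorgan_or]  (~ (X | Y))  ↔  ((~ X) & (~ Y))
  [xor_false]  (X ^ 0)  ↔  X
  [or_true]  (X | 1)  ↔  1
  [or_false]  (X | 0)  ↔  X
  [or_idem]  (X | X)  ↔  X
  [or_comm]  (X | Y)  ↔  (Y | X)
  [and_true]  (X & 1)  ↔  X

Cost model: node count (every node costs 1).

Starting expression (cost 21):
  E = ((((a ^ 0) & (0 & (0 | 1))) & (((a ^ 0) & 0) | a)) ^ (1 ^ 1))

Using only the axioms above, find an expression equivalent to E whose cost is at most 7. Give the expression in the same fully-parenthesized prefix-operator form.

((a & 0) ^ (1 ^ 1))   [cost 7]

step 1: absorb_and (→) rewrites (0 & (0 | 1)) into 0, now ((((a ^ 0) & 0) & (((a ^ 0) & 0) | a)) ^ (1 ^ 1))
step 2: absorb_and (→) rewrites (((a ^ 0) & 0) & (((a ^ 0) & 0) | a)) into ((a ^ 0) & 0), now (((a ^ 0) & 0) ^ (1 ^ 1))
step 3: xor_false (→) rewrites (a ^ 0) into a, reaching cost 7 (bound 7)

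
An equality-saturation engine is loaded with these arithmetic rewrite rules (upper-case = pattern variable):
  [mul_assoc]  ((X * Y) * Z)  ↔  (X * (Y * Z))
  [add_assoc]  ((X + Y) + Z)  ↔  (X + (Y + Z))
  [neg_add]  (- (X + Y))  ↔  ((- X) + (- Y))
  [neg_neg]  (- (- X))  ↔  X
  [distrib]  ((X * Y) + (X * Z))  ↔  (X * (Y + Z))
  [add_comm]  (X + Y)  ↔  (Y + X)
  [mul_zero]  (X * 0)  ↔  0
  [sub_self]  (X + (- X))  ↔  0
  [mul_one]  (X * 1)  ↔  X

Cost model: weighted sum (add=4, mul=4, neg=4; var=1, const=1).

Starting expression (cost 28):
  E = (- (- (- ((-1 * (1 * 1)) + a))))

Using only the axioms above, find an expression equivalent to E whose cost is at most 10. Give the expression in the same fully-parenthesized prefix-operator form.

(- (-1 + a))   [cost 10]

1. [mul_one →] (1 * 1)  →  1;  E = (- (- (- ((-1 * 1) + a))))
2. [neg_neg →] (- (- (- ((-1 * 1) + a))))  →  (- ((-1 * 1) + a))
3. [mul_one →] (-1 * 1)  →  -1;  cost 10 ≤ 10, done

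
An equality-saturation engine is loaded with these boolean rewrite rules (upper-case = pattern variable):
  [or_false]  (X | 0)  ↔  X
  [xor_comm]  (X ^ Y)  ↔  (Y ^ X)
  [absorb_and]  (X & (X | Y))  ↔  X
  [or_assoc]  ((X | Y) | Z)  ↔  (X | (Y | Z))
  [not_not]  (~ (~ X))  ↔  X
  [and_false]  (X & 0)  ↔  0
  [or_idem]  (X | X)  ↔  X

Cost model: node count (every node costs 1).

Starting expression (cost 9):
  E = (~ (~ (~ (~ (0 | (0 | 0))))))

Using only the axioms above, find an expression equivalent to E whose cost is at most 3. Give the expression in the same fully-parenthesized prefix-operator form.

step 1: not_not (→) rewrites (~ (~ (~ (~ (0 | (0 | 0)))))) into (~ (~ (0 | (0 | 0))))
step 2: or_idem (→) rewrites (0 | 0) into 0, now (~ (~ (0 | 0)))
step 3: not_not (→) rewrites (~ (~ (0 | 0))) into (0 | 0), reaching cost 3 (bound 3)

(0 | 0)   [cost 3]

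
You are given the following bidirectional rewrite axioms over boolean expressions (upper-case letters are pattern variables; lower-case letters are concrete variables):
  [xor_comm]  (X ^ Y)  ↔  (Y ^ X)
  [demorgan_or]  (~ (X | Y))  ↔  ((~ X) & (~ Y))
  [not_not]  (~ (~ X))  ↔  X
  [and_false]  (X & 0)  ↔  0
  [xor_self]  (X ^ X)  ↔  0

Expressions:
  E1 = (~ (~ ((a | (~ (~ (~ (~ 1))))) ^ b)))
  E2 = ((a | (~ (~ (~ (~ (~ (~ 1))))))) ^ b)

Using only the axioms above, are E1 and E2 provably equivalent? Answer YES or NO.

step 1: not_not (→) rewrites (~ (~ ((a | (~ (~ (~ (~ 1))))) ^ b))) into ((a | (~ (~ (~ (~ 1))))) ^ b)
step 2: not_not (←) rewrites (~ (~ (~ 1))) into (~ (~ (~ (~ (~ 1))))), which is E2

YES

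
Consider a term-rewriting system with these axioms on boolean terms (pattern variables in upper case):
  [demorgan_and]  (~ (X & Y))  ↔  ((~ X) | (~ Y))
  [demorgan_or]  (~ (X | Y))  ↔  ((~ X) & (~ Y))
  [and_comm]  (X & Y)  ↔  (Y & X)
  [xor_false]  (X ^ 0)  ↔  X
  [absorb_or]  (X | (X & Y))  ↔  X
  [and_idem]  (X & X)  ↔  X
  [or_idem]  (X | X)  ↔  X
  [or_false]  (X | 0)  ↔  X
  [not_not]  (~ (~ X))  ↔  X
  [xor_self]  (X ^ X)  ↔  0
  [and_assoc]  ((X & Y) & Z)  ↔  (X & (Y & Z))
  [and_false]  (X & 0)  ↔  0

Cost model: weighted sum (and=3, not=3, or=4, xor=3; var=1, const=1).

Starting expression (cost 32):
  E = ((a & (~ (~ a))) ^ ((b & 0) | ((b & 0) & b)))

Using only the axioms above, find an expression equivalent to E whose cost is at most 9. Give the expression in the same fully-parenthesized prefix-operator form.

1. [not_not →] (~ (~ a))  →  a;  E = ((a & a) ^ ((b & 0) | ((b & 0) & b)))
2. [absorb_or →] ((b & 0) | ((b & 0) & b))  →  (b & 0);  E = ((a & a) ^ (b & 0))
3. [and_idem →] (a & a)  →  a;  cost 9 ≤ 9, done

(a ^ (b & 0))   [cost 9]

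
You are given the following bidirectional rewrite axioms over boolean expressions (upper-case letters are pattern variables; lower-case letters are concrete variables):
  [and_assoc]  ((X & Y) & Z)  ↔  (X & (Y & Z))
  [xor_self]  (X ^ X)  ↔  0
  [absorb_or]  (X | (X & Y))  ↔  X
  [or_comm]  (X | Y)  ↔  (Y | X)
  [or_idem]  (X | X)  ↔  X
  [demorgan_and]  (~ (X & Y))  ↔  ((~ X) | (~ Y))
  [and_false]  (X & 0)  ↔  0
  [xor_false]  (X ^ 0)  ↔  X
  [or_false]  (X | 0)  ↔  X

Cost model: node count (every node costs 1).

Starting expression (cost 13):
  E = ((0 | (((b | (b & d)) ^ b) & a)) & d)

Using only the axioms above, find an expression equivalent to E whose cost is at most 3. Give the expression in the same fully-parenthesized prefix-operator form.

(0 & d)   [cost 3]

1. [absorb_or →] (b | (b & d))  →  b;  E = ((0 | ((b ^ b) & a)) & d)
2. [xor_self →] (b ^ b)  →  0;  E = ((0 | (0 & a)) & d)
3. [absorb_or →] (0 | (0 & a))  →  0;  cost 3 ≤ 3, done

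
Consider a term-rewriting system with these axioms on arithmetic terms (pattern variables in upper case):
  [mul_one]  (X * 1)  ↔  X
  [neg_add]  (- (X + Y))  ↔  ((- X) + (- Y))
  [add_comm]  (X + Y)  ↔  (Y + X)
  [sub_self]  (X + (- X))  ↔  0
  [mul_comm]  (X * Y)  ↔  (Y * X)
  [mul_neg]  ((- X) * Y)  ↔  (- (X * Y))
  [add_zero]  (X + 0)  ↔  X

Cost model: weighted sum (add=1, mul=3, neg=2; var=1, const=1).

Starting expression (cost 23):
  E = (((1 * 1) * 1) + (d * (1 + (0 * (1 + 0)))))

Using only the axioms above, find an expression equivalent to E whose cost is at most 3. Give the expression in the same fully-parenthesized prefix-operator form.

(1) (1 + 0)  =[add_zero →]=  1    ⊢ (((1 * 1) * 1) + (d * (1 + (0 * 1))))
(2) (0 * 1)  =[mul_one →]=  0    ⊢ (((1 * 1) * 1) + (d * (1 + 0)))
(3) ((1 * 1) * 1)  =[mul_one →]=  (1 * 1)    ⊢ ((1 * 1) + (d * (1 + 0)))
(4) (1 + 0)  =[add_zero →]=  1    ⊢ ((1 * 1) + (d * 1))
(5) (d * 1)  =[mul_one →]=  d    ⊢ ((1 * 1) + d)
(6) (1 * 1)  =[mul_one →]=  1    ⊢ cost 3, within 3

(1 + d)   [cost 3]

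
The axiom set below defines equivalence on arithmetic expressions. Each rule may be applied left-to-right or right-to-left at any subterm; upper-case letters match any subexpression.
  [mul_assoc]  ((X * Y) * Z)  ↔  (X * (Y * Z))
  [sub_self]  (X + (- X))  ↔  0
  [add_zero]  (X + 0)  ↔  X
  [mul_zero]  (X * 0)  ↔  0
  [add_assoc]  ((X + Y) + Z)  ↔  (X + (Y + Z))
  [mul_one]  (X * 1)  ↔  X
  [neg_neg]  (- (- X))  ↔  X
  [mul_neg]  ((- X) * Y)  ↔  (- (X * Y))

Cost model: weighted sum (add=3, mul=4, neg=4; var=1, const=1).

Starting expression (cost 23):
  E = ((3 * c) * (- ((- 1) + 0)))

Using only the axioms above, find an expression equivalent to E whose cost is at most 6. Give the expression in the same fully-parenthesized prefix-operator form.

(3 * c)   [cost 6]

step 1: add_zero (→) rewrites ((- 1) + 0) into (- 1), now ((3 * c) * (- (- 1)))
step 2: neg_neg (→) rewrites (- (- 1)) into 1, now ((3 * c) * 1)
step 3: mul_one (→) rewrites ((3 * c) * 1) into (3 * c), reaching cost 6 (bound 6)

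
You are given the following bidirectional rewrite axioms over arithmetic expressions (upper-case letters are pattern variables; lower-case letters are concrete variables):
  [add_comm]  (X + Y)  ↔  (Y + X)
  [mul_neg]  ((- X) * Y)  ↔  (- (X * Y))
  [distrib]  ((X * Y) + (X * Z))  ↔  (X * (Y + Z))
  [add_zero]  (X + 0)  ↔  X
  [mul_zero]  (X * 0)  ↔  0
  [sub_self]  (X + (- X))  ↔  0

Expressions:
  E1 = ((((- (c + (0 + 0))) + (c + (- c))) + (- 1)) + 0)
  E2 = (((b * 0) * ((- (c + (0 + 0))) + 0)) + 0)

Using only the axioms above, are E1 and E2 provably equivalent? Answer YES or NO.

All listed rules preserve value, hence provable equivalence implies equal values everywhere; look for a separating assignment.
b=0, c=0 gives E1 ↦ -1, E2 ↦ 0; values differ ⇒ not provably equivalent.

NO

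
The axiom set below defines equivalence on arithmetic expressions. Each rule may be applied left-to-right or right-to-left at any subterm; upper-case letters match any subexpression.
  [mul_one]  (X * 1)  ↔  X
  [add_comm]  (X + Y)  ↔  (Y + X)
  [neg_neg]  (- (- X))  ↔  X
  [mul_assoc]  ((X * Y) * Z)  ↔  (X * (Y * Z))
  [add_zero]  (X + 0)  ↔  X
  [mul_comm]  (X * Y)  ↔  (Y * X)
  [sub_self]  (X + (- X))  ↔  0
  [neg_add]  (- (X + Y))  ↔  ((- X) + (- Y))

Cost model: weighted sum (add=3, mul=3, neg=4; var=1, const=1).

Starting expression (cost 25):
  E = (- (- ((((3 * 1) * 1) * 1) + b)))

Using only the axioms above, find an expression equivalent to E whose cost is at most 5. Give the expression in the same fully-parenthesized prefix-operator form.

step 1: neg_neg (→) rewrites (- (- ((((3 * 1) * 1) * 1) + b))) into ((((3 * 1) * 1) * 1) + b)
step 2: mul_one (→) rewrites ((3 * 1) * 1) into (3 * 1), now (((3 * 1) * 1) + b)
step 3: mul_one (→) rewrites ((3 * 1) * 1) into (3 * 1), now ((3 * 1) + b)
step 4: mul_one (→) rewrites (3 * 1) into 3, reaching cost 5 (bound 5)

(3 + b)   [cost 5]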